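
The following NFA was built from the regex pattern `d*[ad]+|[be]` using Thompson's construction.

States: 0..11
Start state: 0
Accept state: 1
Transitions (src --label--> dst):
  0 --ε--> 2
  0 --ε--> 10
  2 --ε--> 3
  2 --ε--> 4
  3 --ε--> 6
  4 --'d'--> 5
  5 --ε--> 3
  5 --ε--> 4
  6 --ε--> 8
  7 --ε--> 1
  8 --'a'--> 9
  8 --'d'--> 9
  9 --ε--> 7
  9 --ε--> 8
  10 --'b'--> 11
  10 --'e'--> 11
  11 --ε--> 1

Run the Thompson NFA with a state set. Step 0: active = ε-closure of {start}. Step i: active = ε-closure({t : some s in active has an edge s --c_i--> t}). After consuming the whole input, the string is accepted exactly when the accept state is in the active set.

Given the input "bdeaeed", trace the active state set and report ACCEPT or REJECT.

start: ε-closure({0}) = {0,2,3,4,6,8,10}
'b' @ 1: {1,11}  (accept∈set)
'd' @ 2: {}  — state set empty
rest 'eaeed' ignored (set empty)
final: {}; accept 1 not in set

Answer: REJECT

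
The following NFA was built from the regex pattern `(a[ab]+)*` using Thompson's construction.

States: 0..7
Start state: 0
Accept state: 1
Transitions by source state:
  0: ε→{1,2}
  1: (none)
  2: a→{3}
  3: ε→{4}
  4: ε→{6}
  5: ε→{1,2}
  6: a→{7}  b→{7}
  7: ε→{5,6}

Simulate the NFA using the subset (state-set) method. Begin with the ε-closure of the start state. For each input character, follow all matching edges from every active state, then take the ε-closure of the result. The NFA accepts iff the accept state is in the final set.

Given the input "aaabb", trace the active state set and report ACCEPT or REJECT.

initial (ε-close {0}): {0,1,2}
'a' @ 1: {3,4,6}
'a' @ 2: {1,2,5,6,7}  ✓accept
'a' @ 3: {1,2,3,4,5,6,7}  ✓accept
'b' @ 4: {1,2,5,6,7}  ✓accept
'b' @ 5: {1,2,5,6,7}  ✓accept
final: {1,2,5,6,7}; accept 1 in set

Answer: ACCEPT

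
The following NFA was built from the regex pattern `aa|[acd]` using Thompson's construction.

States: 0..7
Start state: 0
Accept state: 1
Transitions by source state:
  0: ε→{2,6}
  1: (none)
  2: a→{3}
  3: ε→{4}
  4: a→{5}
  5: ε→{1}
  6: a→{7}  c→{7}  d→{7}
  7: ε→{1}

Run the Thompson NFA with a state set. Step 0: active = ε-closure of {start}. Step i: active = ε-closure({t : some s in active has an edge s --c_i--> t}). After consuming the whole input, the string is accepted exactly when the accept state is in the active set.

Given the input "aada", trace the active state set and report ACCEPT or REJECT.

Answer: REJECT

Derivation:
start: ε-closure({0}) = {0,2,6}
'a' @ 1: {1,3,4,7}  ✓accept
'a' @ 2: {1,5}  ✓accept
'd' @ 3: {}  — dead — no transitions
rest 'a' ignored (set empty)
final: {}; accept 1 not in set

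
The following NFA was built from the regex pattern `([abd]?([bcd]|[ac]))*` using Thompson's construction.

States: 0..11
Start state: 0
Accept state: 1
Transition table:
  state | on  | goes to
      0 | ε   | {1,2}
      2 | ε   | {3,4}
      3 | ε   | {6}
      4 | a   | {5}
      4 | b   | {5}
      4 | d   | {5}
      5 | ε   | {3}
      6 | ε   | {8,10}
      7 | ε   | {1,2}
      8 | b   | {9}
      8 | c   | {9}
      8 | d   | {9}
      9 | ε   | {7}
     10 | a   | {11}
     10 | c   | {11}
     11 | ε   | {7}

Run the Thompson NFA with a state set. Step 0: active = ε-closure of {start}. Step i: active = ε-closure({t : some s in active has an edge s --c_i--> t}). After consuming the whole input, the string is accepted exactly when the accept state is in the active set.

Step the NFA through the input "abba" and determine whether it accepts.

Answer: ACCEPT

Steps:
S₀ = ε-closure({0}) = {0,1,2,3,4,6,8,10}
'a' @ 1: {1,2,3,4,5,6,7,8,10,11}  (accept∈set)
'b' @ 2: {1,2,3,4,5,6,7,8,9,10}  (accept∈set)
'b' @ 3: {1,2,3,4,5,6,7,8,9,10}  (accept∈set)
'a' @ 4: {1,2,3,4,5,6,7,8,10,11}  (accept∈set)
end set {1,2,3,4,5,6,7,8,10,11} — state 1 in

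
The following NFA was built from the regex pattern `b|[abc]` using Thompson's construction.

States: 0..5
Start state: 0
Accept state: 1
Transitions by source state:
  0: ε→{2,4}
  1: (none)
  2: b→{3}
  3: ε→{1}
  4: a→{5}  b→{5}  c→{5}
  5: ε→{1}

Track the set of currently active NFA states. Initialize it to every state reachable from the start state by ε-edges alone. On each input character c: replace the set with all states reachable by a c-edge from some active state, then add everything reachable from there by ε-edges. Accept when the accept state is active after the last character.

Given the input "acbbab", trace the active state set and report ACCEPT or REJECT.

S₀ = ε-closure({0}) = {0,2,4}
'a' @ 1: {1,5}  [accepting]
'c' @ 2: {}  — no active states
rest 'bbab' ignored (set empty)
end set {} — state 1 not in

Answer: REJECT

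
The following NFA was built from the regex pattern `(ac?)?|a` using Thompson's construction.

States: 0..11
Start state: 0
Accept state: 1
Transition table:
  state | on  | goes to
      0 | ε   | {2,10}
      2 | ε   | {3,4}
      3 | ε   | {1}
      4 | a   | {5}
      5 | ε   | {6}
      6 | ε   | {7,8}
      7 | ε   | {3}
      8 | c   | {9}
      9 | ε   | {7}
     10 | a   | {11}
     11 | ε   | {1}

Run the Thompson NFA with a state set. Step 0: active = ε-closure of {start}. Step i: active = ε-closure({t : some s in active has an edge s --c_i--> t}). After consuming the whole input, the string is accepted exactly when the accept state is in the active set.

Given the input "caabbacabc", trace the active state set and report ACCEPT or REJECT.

Answer: REJECT

Steps:
initial (ε-close {0}): {0,1,2,3,4,10}
'c' @ 1: {}  — no active states
rest 'aabbacabc' ignored (set empty)
after full input: {}  (accept=1 not in)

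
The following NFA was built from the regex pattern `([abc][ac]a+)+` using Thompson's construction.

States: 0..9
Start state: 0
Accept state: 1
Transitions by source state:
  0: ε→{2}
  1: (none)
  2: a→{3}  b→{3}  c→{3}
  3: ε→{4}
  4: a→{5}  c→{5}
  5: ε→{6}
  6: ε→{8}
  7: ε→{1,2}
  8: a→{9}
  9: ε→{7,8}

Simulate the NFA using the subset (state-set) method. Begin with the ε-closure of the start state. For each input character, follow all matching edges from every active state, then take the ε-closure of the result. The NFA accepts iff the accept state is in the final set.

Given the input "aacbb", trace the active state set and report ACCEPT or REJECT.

start: ε-closure({0}) = {0,2}
'a' @ 1: {3,4}
'a' @ 2: {5,6,8}
'c' @ 3: {}  — state set empty
rest 'bb' ignored (set empty)
final: {}; accept 1 not in set

Answer: REJECT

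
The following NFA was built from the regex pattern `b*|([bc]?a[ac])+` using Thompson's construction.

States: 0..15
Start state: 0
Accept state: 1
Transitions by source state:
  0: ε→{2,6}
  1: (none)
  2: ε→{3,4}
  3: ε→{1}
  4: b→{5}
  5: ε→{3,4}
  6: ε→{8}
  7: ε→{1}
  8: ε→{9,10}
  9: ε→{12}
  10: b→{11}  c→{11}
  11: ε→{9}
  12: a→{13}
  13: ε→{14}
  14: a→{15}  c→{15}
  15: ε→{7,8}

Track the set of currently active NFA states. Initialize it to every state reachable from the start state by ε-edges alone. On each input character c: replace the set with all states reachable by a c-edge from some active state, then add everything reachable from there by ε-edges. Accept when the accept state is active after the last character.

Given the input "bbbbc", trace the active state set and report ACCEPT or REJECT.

start: ε-closure({0}) = {0,1,2,3,4,6,8,9,10,12}
'b' @ 1: {1,3,4,5,9,11,12}  (accept∈set)
'b' @ 2: {1,3,4,5}  (accept∈set)
'b' @ 3: {1,3,4,5}  (accept∈set)
'b' @ 4: {1,3,4,5}  (accept∈set)
'c' @ 5: {}  — no active states
final: {}; accept 1 not in set

Answer: REJECT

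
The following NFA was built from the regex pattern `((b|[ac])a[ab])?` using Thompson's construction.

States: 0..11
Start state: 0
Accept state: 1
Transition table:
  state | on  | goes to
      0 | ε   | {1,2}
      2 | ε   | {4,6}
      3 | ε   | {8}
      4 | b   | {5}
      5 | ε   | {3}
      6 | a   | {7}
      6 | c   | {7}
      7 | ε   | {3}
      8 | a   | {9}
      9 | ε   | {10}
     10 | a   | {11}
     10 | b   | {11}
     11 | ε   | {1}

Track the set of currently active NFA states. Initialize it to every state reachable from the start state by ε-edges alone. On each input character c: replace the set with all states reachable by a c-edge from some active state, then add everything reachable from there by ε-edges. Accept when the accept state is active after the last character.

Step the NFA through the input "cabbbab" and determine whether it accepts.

Answer: REJECT

Steps:
initial (ε-close {0}): {0,1,2,4,6}
'c' @ 1: {3,7,8}
'a' @ 2: {9,10}
'b' @ 3: {1,11}  (accept∈set)
'b' @ 4: {}  — state set empty
rest 'bab' ignored (set empty)
final: {}; accept 1 not in set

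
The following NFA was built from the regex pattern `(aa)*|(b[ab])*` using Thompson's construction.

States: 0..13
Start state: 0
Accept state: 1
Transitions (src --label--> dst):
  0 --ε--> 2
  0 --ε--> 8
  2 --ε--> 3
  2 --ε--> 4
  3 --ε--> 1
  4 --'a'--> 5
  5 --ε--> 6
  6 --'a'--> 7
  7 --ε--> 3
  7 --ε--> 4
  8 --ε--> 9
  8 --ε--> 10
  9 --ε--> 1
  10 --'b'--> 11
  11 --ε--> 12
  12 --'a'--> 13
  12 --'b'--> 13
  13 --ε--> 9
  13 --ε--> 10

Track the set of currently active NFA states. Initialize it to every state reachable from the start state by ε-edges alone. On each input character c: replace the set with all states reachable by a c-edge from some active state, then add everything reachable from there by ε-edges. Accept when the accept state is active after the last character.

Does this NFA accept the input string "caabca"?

Answer: REJECT

Trace:
initial (ε-close {0}): {0,1,2,3,4,8,9,10}
'c' @ 1: {}  — dead — no transitions
rest 'aabca' ignored (set empty)
after full input: {}  (accept=1 not in)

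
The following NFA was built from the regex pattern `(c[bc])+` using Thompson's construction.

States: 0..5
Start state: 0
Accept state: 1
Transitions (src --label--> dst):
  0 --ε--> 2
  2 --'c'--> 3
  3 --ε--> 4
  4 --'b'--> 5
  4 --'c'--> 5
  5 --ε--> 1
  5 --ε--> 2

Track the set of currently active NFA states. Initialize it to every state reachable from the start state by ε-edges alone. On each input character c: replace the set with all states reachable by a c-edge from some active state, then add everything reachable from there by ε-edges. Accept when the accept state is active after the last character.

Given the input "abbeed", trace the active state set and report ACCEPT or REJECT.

initial (ε-close {0}): {0,2}
'a' @ 1: {}  — dead — no transitions
rest 'bbeed' ignored (set empty)
end set {} — state 1 not in

Answer: REJECT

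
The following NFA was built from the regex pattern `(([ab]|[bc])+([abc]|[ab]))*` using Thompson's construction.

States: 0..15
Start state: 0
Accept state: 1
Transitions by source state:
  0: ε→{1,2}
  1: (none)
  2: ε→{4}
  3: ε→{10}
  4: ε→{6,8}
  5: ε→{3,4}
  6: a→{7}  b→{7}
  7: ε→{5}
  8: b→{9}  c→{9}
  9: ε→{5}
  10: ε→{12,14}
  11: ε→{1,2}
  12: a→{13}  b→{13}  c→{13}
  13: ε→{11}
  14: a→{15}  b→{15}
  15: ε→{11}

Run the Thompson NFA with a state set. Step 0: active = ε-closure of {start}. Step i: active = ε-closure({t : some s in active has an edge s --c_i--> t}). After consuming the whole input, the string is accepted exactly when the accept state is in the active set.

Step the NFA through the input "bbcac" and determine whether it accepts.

Answer: ACCEPT

Trace:
start: ε-closure({0}) = {0,1,2,4,6,8}
'b' @ 1: {3,4,5,6,7,8,9,10,12,14}
'b' @ 2: {1,2,3,4,5,6,7,8,9,10,11,12,13,14,15}  [accepting]
'c' @ 3: {1,2,3,4,5,6,8,9,10,11,12,13,14}  [accepting]
'a' @ 4: {1,2,3,4,5,6,7,8,10,11,12,13,14,15}  [accepting]
'c' @ 5: {1,2,3,4,5,6,8,9,10,11,12,13,14}  [accepting]
after full input: {1,2,3,4,5,6,8,9,10,11,12,13,14}  (accept=1 in)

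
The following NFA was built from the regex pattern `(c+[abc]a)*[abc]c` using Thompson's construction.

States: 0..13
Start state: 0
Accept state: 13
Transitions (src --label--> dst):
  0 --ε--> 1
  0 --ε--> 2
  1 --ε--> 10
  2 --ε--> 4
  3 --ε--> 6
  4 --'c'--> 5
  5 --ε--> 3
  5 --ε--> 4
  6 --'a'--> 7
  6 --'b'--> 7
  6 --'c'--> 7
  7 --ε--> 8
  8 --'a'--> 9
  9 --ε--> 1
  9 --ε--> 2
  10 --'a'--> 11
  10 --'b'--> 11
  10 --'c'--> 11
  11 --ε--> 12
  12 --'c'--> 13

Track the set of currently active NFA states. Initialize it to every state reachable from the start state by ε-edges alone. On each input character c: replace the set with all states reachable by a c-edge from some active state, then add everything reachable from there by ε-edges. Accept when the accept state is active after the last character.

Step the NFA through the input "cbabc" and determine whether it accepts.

Answer: ACCEPT

Derivation:
S₀ = ε-closure({0}) = {0,1,2,4,10}
'c' @ 1: {3,4,5,6,11,12}
'b' @ 2: {7,8}
'a' @ 3: {1,2,4,9,10}
'b' @ 4: {11,12}
'c' @ 5: {13}  (accept∈set)
after full input: {13}  (accept=13 in)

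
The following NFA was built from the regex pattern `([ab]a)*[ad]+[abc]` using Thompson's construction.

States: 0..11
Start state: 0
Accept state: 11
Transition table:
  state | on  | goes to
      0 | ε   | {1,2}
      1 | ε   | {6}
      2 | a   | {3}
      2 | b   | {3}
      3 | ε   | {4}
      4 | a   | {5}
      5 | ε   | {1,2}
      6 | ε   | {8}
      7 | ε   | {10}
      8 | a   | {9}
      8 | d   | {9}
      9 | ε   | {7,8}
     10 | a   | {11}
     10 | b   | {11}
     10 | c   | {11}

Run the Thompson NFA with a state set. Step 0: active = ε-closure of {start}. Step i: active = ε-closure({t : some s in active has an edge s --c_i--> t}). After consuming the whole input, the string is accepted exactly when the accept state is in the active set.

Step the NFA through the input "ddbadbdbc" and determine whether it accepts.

start: ε-closure({0}) = {0,1,2,6,8}
'd' @ 1: {7,8,9,10}
'd' @ 2: {7,8,9,10}
'b' @ 3: {11}  (accept∈set)
'a' @ 4: {}  — state set empty
rest 'dbdbc' ignored (set empty)
after full input: {}  (accept=11 not in)

Answer: REJECT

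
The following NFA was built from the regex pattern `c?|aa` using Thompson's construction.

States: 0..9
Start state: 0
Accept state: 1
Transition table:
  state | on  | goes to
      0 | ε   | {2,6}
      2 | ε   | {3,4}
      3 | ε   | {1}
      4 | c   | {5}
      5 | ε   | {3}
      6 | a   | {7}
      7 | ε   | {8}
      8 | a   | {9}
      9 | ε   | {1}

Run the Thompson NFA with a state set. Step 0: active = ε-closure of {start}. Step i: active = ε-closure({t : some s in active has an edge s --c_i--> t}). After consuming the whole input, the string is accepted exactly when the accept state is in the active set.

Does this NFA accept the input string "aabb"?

initial (ε-close {0}): {0,1,2,3,4,6}
'a' @ 1: {7,8}
'a' @ 2: {1,9}  ✓accept
'b' @ 3: {}  — dead — no transitions
rest 'b' ignored (set empty)
after full input: {}  (accept=1 not in)

Answer: REJECT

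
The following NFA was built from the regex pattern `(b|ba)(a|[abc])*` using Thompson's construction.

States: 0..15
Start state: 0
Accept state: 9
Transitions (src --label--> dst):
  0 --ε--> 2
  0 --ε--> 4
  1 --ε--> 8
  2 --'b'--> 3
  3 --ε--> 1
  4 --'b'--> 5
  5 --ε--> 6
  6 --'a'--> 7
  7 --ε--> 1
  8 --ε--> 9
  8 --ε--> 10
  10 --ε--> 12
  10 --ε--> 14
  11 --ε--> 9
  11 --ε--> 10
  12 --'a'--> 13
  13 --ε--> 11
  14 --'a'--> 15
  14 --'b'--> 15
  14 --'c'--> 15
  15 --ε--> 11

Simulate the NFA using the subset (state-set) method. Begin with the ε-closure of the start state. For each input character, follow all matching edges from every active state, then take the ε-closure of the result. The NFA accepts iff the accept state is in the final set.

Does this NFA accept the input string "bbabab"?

Answer: ACCEPT

Trace:
initial (ε-close {0}): {0,2,4}
'b' @ 1: {1,3,5,6,8,9,10,12,14}  [accepting]
'b' @ 2: {9,10,11,12,14,15}  [accepting]
'a' @ 3: {9,10,11,12,13,14,15}  [accepting]
'b' @ 4: {9,10,11,12,14,15}  [accepting]
'a' @ 5: {9,10,11,12,13,14,15}  [accepting]
'b' @ 6: {9,10,11,12,14,15}  [accepting]
after full input: {9,10,11,12,14,15}  (accept=9 in)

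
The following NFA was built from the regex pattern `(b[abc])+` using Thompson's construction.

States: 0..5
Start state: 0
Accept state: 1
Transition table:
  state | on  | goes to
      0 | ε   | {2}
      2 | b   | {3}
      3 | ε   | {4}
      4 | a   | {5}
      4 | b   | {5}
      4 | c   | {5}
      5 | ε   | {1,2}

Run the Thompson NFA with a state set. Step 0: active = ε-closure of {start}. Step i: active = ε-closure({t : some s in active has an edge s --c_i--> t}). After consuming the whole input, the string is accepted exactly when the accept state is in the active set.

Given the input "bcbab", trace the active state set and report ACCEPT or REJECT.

Answer: REJECT

Derivation:
initial (ε-close {0}): {0,2}
'b' @ 1: {3,4}
'c' @ 2: {1,2,5}  ✓accept
'b' @ 3: {3,4}
'a' @ 4: {1,2,5}  ✓accept
'b' @ 5: {3,4}
after full input: {3,4}  (accept=1 not in)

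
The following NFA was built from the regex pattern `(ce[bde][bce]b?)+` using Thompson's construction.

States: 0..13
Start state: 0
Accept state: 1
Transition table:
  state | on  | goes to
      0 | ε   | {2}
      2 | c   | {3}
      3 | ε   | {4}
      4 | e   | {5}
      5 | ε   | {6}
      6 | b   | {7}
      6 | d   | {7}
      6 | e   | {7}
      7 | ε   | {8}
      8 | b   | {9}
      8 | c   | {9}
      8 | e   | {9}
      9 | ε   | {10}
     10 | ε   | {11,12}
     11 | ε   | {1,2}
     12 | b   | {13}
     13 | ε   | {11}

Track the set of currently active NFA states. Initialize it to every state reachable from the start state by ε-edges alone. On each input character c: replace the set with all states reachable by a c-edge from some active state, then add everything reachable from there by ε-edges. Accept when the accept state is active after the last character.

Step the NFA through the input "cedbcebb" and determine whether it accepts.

Answer: ACCEPT

Trace:
start: ε-closure({0}) = {0,2}
'c' @ 1: {3,4}
'e' @ 2: {5,6}
'd' @ 3: {7,8}
'b' @ 4: {1,2,9,10,11,12}  [accepting]
'c' @ 5: {3,4}
'e' @ 6: {5,6}
'b' @ 7: {7,8}
'b' @ 8: {1,2,9,10,11,12}  [accepting]
final: {1,2,9,10,11,12}; accept 1 in set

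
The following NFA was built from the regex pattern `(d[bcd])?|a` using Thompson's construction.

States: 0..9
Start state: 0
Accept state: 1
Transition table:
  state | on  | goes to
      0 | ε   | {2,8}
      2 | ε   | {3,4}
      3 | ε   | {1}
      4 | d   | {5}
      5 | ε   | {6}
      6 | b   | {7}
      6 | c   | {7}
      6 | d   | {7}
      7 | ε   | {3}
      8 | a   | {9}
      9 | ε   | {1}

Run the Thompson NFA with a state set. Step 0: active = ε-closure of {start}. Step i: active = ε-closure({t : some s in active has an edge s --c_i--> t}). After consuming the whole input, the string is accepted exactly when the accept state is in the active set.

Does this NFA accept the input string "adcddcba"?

Answer: REJECT

Steps:
initial (ε-close {0}): {0,1,2,3,4,8}
'a' @ 1: {1,9}  (accept∈set)
'd' @ 2: {}  — state set empty
rest 'cddcba' ignored (set empty)
final: {}; accept 1 not in set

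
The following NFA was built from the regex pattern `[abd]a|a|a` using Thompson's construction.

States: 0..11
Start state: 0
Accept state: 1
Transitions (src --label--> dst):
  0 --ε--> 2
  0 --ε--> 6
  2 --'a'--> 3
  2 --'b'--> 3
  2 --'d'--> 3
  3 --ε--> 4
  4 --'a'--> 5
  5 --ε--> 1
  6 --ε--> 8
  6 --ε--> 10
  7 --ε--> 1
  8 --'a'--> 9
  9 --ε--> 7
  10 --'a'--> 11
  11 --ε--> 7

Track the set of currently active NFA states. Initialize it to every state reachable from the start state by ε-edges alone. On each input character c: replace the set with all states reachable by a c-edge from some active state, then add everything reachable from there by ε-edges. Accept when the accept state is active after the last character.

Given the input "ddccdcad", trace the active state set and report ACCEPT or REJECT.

S₀ = ε-closure({0}) = {0,2,6,8,10}
'd' @ 1: {3,4}
'd' @ 2: {}  — no active states
rest 'ccdcad' ignored (set empty)
after full input: {}  (accept=1 not in)

Answer: REJECT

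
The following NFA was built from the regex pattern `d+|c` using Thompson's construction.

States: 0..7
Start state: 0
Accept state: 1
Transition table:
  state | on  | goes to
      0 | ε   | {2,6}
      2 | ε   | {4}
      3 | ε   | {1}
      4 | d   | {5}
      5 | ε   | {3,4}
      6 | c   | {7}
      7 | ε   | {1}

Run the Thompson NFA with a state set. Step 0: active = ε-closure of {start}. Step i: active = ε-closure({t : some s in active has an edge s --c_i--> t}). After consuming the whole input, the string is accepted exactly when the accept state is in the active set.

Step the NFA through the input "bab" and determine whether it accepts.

Answer: REJECT

Steps:
start: ε-closure({0}) = {0,2,4,6}
'b' @ 1: {}  — no active states
rest 'ab' ignored (set empty)
after full input: {}  (accept=1 not in)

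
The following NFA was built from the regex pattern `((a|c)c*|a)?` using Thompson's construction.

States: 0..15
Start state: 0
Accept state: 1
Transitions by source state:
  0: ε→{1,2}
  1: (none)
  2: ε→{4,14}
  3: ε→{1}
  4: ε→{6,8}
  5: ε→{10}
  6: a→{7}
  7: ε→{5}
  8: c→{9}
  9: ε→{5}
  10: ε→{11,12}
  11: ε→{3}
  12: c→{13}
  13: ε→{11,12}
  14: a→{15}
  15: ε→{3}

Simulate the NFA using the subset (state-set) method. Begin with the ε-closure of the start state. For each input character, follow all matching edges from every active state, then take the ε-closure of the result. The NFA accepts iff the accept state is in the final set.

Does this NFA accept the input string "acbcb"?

S₀ = ε-closure({0}) = {0,1,2,4,6,8,14}
'a' @ 1: {1,3,5,7,10,11,12,15}  (accept∈set)
'c' @ 2: {1,3,11,12,13}  (accept∈set)
'b' @ 3: {}  — dead — no transitions
rest 'cb' ignored (set empty)
after full input: {}  (accept=1 not in)

Answer: REJECT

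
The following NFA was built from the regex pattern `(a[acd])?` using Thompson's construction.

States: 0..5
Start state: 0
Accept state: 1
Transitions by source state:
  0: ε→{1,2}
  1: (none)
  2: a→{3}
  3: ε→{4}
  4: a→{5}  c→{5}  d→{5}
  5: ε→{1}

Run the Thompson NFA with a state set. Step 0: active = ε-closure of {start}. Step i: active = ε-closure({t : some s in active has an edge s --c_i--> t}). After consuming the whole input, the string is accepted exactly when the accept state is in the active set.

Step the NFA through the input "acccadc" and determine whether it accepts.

S₀ = ε-closure({0}) = {0,1,2}
'a' @ 1: {3,4}
'c' @ 2: {1,5}  ✓accept
'c' @ 3: {}  — dead — no transitions
rest 'cadc' ignored (set empty)
end set {} — state 1 not in

Answer: REJECT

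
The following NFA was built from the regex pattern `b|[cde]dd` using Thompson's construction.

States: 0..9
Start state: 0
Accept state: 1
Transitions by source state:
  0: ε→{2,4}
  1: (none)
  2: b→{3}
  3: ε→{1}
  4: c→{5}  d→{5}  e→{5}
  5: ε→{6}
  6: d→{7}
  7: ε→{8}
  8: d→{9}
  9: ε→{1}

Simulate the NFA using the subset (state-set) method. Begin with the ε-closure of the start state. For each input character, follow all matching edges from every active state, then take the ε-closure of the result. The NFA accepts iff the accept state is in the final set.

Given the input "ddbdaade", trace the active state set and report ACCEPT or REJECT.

Answer: REJECT

Derivation:
start: ε-closure({0}) = {0,2,4}
'd' @ 1: {5,6}
'd' @ 2: {7,8}
'b' @ 3: {}  — no active states
rest 'daade' ignored (set empty)
after full input: {}  (accept=1 not in)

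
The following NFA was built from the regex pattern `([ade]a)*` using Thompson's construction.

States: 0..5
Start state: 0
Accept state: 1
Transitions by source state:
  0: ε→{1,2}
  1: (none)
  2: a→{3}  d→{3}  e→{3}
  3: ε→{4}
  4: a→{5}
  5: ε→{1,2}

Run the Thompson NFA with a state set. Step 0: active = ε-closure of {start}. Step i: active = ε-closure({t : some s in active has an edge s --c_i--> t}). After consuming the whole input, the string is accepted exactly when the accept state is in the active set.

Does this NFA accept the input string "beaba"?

Answer: REJECT

Trace:
initial (ε-close {0}): {0,1,2}
'b' @ 1: {}  — state set empty
rest 'eaba' ignored (set empty)
end set {} — state 1 not in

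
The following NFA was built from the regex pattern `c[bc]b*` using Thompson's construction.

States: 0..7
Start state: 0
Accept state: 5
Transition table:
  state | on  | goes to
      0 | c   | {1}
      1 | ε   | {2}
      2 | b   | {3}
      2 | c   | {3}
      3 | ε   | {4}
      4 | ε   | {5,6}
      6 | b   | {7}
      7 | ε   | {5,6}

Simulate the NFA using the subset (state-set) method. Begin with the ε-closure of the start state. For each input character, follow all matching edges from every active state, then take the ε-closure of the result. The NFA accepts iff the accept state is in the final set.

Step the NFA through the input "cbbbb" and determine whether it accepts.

S₀ = ε-closure({0}) = {0}
'c' @ 1: {1,2}
'b' @ 2: {3,4,5,6}  ✓accept
'b' @ 3: {5,6,7}  ✓accept
'b' @ 4: {5,6,7}  ✓accept
'b' @ 5: {5,6,7}  ✓accept
final: {5,6,7}; accept 5 in set

Answer: ACCEPT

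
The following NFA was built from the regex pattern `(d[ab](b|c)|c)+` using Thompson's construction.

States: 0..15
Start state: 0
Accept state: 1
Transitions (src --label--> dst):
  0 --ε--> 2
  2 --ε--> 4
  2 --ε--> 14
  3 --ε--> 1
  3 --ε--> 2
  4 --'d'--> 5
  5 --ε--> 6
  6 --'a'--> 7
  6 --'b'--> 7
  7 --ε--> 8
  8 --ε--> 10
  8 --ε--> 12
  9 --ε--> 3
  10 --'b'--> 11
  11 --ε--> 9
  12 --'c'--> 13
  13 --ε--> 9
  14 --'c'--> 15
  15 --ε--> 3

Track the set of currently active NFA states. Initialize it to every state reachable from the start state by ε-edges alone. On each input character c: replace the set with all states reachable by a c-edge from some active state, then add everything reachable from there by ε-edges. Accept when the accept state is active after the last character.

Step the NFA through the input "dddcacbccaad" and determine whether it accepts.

Answer: REJECT

Trace:
start: ε-closure({0}) = {0,2,4,14}
'd' @ 1: {5,6}
'd' @ 2: {}  — state set empty
rest 'dcacbccaad' ignored (set empty)
after full input: {}  (accept=1 not in)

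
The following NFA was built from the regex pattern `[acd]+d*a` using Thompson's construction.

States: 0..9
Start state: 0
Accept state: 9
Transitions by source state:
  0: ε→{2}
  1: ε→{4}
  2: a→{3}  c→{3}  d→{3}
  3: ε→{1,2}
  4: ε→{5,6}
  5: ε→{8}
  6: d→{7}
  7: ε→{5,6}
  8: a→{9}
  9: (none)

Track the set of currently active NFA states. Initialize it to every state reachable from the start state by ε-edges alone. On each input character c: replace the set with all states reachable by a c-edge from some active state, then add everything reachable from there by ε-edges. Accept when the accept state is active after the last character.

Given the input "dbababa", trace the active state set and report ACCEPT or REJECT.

Answer: REJECT

Steps:
initial (ε-close {0}): {0,2}
'd' @ 1: {1,2,3,4,5,6,8}
'b' @ 2: {}  — state set empty
rest 'ababa' ignored (set empty)
end set {} — state 9 not in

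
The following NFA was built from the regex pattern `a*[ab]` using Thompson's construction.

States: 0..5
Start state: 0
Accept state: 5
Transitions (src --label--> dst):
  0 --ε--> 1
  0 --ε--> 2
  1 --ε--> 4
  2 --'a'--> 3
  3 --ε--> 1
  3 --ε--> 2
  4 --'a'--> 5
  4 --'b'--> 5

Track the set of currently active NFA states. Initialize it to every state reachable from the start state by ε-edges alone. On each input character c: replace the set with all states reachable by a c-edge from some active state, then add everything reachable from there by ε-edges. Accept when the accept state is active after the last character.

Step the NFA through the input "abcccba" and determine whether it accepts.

initial (ε-close {0}): {0,1,2,4}
'a' @ 1: {1,2,3,4,5}  [accepting]
'b' @ 2: {5}  [accepting]
'c' @ 3: {}  — state set empty
rest 'ccba' ignored (set empty)
final: {}; accept 5 not in set

Answer: REJECT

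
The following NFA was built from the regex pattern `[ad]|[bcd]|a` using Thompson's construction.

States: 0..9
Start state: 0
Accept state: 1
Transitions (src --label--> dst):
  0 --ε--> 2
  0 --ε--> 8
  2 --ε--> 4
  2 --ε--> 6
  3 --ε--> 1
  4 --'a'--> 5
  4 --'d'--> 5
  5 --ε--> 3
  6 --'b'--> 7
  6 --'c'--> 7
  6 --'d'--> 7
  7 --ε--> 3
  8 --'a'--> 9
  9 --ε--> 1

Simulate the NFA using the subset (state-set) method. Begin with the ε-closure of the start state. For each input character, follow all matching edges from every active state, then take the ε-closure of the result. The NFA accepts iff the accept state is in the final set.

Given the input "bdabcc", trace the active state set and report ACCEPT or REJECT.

Answer: REJECT

Steps:
S₀ = ε-closure({0}) = {0,2,4,6,8}
'b' @ 1: {1,3,7}  [accepting]
'd' @ 2: {}  — state set empty
rest 'abcc' ignored (set empty)
end set {} — state 1 not in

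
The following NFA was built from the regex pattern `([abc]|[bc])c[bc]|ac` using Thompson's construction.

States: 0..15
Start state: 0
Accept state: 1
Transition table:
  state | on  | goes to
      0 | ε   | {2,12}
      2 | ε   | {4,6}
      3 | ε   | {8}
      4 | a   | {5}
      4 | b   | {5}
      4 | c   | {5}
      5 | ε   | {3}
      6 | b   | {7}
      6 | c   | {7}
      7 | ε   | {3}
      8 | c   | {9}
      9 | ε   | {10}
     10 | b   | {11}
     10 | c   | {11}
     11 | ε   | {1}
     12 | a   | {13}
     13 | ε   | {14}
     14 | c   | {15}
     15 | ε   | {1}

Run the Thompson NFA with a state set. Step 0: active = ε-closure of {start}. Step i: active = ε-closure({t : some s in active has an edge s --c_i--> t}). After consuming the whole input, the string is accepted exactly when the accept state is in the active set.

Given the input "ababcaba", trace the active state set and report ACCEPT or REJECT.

Answer: REJECT

Derivation:
start: ε-closure({0}) = {0,2,4,6,12}
'a' @ 1: {3,5,8,13,14}
'b' @ 2: {}  — no active states
rest 'abcaba' ignored (set empty)
end set {} — state 1 not in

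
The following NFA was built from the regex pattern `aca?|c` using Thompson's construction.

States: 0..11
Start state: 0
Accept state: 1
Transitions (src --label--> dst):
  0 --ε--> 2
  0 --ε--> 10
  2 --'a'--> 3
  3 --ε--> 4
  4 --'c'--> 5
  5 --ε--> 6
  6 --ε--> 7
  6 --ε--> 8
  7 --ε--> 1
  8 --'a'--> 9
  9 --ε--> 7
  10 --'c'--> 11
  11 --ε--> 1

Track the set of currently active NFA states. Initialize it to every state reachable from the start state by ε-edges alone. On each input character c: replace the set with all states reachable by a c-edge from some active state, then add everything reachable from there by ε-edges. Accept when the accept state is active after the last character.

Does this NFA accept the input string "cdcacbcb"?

Answer: REJECT

Derivation:
initial (ε-close {0}): {0,2,10}
'c' @ 1: {1,11}  ✓accept
'd' @ 2: {}  — no active states
rest 'cacbcb' ignored (set empty)
final: {}; accept 1 not in set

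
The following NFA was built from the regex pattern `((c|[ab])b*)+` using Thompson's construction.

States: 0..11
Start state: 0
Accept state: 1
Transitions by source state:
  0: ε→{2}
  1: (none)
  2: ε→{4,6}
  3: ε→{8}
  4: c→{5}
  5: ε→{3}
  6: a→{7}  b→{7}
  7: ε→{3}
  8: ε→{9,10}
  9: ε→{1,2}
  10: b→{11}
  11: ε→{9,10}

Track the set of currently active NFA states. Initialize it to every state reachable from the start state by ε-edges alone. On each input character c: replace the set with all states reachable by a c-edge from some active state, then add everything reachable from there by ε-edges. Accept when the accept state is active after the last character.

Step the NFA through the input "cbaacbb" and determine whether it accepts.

Answer: ACCEPT

Trace:
initial (ε-close {0}): {0,2,4,6}
'c' @ 1: {1,2,3,4,5,6,8,9,10}  ✓accept
'b' @ 2: {1,2,3,4,6,7,8,9,10,11}  ✓accept
'a' @ 3: {1,2,3,4,6,7,8,9,10}  ✓accept
'a' @ 4: {1,2,3,4,6,7,8,9,10}  ✓accept
'c' @ 5: {1,2,3,4,5,6,8,9,10}  ✓accept
'b' @ 6: {1,2,3,4,6,7,8,9,10,11}  ✓accept
'b' @ 7: {1,2,3,4,6,7,8,9,10,11}  ✓accept
end set {1,2,3,4,6,7,8,9,10,11} — state 1 in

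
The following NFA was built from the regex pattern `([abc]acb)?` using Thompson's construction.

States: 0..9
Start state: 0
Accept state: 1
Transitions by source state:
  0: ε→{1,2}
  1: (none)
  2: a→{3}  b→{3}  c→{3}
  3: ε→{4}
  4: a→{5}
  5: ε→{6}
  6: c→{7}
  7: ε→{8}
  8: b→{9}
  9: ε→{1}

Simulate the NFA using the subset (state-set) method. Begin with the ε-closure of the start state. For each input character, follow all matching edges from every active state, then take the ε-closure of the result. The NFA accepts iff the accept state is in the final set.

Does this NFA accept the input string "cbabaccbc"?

Answer: REJECT

Steps:
initial (ε-close {0}): {0,1,2}
'c' @ 1: {3,4}
'b' @ 2: {}  — no active states
rest 'abaccbc' ignored (set empty)
end set {} — state 1 not in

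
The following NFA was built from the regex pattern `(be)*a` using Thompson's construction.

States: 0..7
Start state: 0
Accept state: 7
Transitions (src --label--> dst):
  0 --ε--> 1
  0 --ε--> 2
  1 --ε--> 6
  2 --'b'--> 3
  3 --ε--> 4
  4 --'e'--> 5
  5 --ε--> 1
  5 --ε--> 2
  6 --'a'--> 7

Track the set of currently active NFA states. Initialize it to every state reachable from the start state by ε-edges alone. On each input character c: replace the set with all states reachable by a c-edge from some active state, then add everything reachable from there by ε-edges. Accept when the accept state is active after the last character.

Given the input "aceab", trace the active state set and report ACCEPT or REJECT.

initial (ε-close {0}): {0,1,2,6}
'a' @ 1: {7}  ✓accept
'c' @ 2: {}  — no active states
rest 'eab' ignored (set empty)
final: {}; accept 7 not in set

Answer: REJECT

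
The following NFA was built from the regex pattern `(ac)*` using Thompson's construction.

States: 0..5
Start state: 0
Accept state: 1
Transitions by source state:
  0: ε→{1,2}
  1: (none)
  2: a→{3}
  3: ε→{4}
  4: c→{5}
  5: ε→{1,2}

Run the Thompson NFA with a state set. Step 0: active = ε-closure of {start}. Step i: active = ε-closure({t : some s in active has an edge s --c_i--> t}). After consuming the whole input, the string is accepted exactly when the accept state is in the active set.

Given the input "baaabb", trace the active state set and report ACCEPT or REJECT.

start: ε-closure({0}) = {0,1,2}
'b' @ 1: {}  — no active states
rest 'aaabb' ignored (set empty)
after full input: {}  (accept=1 not in)

Answer: REJECT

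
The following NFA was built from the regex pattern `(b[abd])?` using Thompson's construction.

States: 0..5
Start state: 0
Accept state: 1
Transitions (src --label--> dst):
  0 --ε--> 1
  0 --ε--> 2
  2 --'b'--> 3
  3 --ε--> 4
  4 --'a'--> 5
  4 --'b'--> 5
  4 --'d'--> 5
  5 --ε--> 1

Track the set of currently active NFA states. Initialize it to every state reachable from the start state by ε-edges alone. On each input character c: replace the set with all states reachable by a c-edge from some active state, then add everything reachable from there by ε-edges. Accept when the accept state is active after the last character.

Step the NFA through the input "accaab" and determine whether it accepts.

Answer: REJECT

Trace:
start: ε-closure({0}) = {0,1,2}
'a' @ 1: {}  — state set empty
rest 'ccaab' ignored (set empty)
final: {}; accept 1 not in set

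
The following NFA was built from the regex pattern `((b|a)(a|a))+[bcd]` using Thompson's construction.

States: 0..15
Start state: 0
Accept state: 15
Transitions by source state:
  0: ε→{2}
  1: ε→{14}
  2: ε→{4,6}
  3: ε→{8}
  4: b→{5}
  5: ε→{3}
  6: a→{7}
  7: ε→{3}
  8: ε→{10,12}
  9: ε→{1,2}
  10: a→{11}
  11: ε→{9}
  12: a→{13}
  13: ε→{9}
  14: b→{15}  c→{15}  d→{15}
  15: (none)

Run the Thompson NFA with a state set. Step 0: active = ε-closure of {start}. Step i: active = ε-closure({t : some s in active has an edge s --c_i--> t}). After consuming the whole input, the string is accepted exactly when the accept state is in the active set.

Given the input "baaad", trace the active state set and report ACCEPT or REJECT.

initial (ε-close {0}): {0,2,4,6}
'b' @ 1: {3,5,8,10,12}
'a' @ 2: {1,2,4,6,9,11,13,14}
'a' @ 3: {3,7,8,10,12}
'a' @ 4: {1,2,4,6,9,11,13,14}
'd' @ 5: {15}  ✓accept
after full input: {15}  (accept=15 in)

Answer: ACCEPT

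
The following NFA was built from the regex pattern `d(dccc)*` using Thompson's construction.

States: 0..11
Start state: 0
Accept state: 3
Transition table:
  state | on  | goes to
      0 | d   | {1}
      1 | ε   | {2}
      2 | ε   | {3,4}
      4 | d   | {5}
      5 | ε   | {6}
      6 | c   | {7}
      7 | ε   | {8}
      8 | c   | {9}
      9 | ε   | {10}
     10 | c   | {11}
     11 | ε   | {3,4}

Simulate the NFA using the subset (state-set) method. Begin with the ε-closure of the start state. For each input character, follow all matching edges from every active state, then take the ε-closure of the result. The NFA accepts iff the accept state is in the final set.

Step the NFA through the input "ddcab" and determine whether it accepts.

Answer: REJECT

Steps:
initial (ε-close {0}): {0}
'd' @ 1: {1,2,3,4}  [accepting]
'd' @ 2: {5,6}
'c' @ 3: {7,8}
'a' @ 4: {}  — state set empty
rest 'b' ignored (set empty)
final: {}; accept 3 not in set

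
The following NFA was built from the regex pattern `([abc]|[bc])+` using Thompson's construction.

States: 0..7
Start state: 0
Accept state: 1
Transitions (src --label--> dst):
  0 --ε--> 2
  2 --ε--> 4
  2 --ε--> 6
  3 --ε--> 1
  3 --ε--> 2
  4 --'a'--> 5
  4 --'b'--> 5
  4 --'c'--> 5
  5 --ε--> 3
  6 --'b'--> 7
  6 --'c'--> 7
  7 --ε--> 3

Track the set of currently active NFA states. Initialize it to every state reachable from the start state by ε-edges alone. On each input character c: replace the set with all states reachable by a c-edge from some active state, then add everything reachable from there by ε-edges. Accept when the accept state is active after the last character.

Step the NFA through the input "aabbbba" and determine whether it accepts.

initial (ε-close {0}): {0,2,4,6}
'a' @ 1: {1,2,3,4,5,6}  (accept∈set)
'a' @ 2: {1,2,3,4,5,6}  (accept∈set)
'b' @ 3: {1,2,3,4,5,6,7}  (accept∈set)
'b' @ 4: {1,2,3,4,5,6,7}  (accept∈set)
'b' @ 5: {1,2,3,4,5,6,7}  (accept∈set)
'b' @ 6: {1,2,3,4,5,6,7}  (accept∈set)
'a' @ 7: {1,2,3,4,5,6}  (accept∈set)
final: {1,2,3,4,5,6}; accept 1 in set

Answer: ACCEPT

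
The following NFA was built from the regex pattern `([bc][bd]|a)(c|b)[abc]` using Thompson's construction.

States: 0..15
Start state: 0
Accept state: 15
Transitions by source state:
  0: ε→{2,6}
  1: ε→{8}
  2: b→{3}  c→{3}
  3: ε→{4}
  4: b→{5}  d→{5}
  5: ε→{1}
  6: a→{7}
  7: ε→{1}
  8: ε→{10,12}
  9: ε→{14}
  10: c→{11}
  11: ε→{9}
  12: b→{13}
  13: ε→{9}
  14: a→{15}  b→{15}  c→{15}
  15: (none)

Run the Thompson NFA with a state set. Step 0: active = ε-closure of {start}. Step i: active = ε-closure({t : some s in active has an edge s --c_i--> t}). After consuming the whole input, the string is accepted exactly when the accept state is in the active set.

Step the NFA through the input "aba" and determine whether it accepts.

start: ε-closure({0}) = {0,2,6}
'a' @ 1: {1,7,8,10,12}
'b' @ 2: {9,13,14}
'a' @ 3: {15}  (accept∈set)
final: {15}; accept 15 in set

Answer: ACCEPT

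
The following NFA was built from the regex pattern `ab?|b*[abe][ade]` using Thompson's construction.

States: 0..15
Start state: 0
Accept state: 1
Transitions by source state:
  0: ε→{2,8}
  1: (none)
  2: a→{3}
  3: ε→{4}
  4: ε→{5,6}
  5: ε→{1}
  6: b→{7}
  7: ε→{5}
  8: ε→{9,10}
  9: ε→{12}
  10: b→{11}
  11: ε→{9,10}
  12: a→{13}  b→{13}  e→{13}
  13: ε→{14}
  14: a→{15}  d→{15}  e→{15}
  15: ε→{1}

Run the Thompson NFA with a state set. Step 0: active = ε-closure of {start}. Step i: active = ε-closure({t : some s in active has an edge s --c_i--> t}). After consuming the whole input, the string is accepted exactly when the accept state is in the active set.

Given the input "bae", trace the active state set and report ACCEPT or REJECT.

Answer: ACCEPT

Trace:
initial (ε-close {0}): {0,2,8,9,10,12}
'b' @ 1: {9,10,11,12,13,14}
'a' @ 2: {1,13,14,15}  (accept∈set)
'e' @ 3: {1,15}  (accept∈set)
after full input: {1,15}  (accept=1 in)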